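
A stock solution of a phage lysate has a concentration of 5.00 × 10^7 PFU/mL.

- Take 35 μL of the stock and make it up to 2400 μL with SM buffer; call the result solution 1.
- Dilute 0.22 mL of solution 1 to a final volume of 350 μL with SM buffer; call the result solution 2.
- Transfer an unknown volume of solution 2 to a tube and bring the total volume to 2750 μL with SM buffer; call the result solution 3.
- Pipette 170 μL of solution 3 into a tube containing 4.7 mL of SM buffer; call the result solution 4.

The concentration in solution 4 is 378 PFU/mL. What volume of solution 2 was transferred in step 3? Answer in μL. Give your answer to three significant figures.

Step 1: 35 μL brought to 2400 μL → factor 2400/35 = 68.571
Step 2: 0.22 mL brought to 350 μL → factor 0.35/0.22 = 1.5909
Step 3: v brought to 2750 μL → factor = 2750 μL/v
Step 4: 170 μL + 4.7 mL = 4870 μL total → factor 4870/170 = 28.647
Product of known-step factors = 3125.1
Overall factor = 5.00 × 10^7 PFU/mL / (378 PFU/mL) = 1.3228 × 10^5
Step-3 factor = 1.3228 × 10^5 / 3125.1 = 42.326
v = 2750 μL / 42.326 = 65.0 μL

65.0 μL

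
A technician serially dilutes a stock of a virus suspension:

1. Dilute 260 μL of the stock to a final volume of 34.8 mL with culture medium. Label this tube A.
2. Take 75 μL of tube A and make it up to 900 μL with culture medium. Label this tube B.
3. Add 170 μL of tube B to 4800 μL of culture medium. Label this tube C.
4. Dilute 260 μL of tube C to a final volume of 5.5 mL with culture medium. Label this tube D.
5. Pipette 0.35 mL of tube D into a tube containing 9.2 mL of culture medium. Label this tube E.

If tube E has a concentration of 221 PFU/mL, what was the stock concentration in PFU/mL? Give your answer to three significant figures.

Step 1: 260 μL brought to 34.8 mL → factor 34800/260 = 133.85
Step 2: 75 μL brought to 900 μL → factor 900/75 = 12
Step 3: 170 μL + 4800 μL = 4970 μL total → factor 4970/170 = 29.235
Step 4: 260 μL brought to 5.5 mL → factor 5500/260 = 21.154
Step 5: 0.35 mL + 9.2 mL = 9.55 mL total → factor 9.55/0.35 = 27.286
Overall dilution factor = 133.85 × 12 × 29.235 × 21.154 × 27.286 = 2.7103 × 10^7
Stock = 221 PFU/mL × 2.7103 × 10^7 = 5.99 × 10^9 PFU/mL

5.99 × 10^9 PFU/mL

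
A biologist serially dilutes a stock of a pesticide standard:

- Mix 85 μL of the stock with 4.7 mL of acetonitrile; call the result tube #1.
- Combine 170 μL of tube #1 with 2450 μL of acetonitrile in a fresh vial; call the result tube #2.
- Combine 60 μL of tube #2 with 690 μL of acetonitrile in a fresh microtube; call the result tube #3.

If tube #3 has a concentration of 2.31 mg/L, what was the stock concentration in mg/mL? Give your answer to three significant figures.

25.1 mg/mL

Step 1: 85 μL + 4.7 mL = 4785 μL total → factor 4785/85 = 56.294
Step 2: 170 μL + 2450 μL = 2620 μL total → factor 2620/170 = 15.412
Step 3: 60 μL + 690 μL = 750 μL total → factor 750/60 = 12.5
Overall dilution factor = 56.294 × 15.412 × 12.5 = 10845
Stock = 2.31 mg/L × 10845 = 2.505 × 10^4 mg/L = 25.1 mg/mL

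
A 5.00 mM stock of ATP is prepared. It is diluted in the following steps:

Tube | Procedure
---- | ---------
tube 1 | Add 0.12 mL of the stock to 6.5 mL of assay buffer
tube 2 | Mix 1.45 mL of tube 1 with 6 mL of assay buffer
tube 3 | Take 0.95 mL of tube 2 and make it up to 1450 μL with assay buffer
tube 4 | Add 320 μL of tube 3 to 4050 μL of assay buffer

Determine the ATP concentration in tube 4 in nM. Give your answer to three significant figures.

Step 1: 0.12 mL + 6.5 mL = 6.62 mL total → factor 6.62/0.12 = 55.167
Step 2: 1.45 mL + 6 mL = 7.45 mL total → factor 7.45/1.45 = 5.1379
Step 3: 0.95 mL brought to 1450 μL → factor 1.45/0.95 = 1.5263
Step 4: 320 μL + 4050 μL = 4370 μL total → factor 4370/320 = 13.656
Overall dilution factor = 55.167 × 5.1379 × 1.5263 × 13.656 = 5908
Final = 5.00 mM / 5908 = 0.0008463 mM = 846 nM

846 nM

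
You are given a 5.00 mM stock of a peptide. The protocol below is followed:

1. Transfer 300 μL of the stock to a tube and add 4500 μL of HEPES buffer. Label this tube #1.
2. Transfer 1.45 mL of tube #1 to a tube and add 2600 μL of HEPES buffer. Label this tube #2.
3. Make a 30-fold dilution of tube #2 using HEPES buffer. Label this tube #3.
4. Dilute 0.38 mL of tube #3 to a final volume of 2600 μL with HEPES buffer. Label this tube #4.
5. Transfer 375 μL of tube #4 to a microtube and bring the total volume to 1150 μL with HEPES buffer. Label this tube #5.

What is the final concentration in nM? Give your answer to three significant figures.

178 nM

Step 1: 300 μL + 4500 μL = 4800 μL total → factor 4800/300 = 16
Step 2: 1.45 mL + 2600 μL = 4.05 mL total → factor 4.05/1.45 = 2.7931
Step 3: 30-fold → factor 30
Step 4: 0.38 mL brought to 2600 μL → factor 2.6/0.38 = 6.8421
Step 5: 375 μL brought to 1150 μL → factor 1150/375 = 3.0667
Overall dilution factor = 16 × 2.7931 × 30 × 6.8421 × 3.0667 = 28131
Final = 5.00 mM / 28131 = 0.0001777 mM = 178 nM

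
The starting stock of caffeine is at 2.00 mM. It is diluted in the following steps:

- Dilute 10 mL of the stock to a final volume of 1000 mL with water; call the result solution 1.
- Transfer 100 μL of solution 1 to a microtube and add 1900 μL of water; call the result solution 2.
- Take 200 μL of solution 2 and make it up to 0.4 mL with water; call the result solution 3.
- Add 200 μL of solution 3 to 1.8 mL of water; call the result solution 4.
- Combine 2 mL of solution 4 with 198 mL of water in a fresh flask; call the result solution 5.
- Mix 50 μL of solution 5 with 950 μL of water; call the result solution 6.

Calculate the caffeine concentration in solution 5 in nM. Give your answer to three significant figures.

0.500 nM

Step 1: 10 mL brought to 1000 mL → factor 1000/10 = 100
Step 2: 100 μL + 1900 μL = 2000 μL total → factor 2000/100 = 20
Step 3: 200 μL brought to 0.4 mL → factor 400/200 = 2
Step 4: 200 μL + 1.8 mL = 2000 μL total → factor 2000/200 = 10
Step 5: 2 mL + 198 mL = 200 mL total → factor 200/2 = 100
Dilution factor through solution 5 = 100 × 20 × 2 × 10 × 100 = 4 × 10^6
[solution 5] = 2.00 mM / 4 × 10^6 = 5.000 × 10^-7 mM = 0.500 nM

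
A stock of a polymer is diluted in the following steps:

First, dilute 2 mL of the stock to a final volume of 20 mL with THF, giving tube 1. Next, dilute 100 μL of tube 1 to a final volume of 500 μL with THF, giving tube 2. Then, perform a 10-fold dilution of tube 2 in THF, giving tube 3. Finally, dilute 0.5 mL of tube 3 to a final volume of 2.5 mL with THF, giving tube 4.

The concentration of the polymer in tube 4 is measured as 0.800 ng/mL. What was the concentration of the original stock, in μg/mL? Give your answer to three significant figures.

Step 1: 2 mL brought to 20 mL → factor 20/2 = 10
Step 2: 100 μL brought to 500 μL → factor 500/100 = 5
Step 3: 10-fold → factor 10
Step 4: 0.5 mL brought to 2.5 mL → factor 2.5/0.5 = 5
Overall dilution factor = 10 × 5 × 10 × 5 = 2500
Stock = 0.800 ng/mL × 2500 = 2000 ng/mL = 2.00 μg/mL

2.00 μg/mL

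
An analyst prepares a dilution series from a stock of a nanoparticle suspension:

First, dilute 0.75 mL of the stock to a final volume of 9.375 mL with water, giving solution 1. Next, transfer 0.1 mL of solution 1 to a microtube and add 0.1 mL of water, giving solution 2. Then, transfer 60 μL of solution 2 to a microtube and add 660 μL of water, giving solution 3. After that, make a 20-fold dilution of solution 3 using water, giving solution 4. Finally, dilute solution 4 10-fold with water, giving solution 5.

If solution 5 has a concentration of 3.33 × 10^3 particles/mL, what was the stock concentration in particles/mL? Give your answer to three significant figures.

Step 1: 0.75 mL brought to 9.375 mL → factor 9.375/0.75 = 12.5
Step 2: 0.1 mL + 0.1 mL = 0.2 mL total → factor 0.2/0.1 = 2
Step 3: 60 μL + 660 μL = 720 μL total → factor 720/60 = 12
Step 4: 20-fold → factor 20
Step 5: 10-fold → factor 10
Overall dilution factor = 12.5 × 2 × 12 × 20 × 10 = 60000
Stock = 3.33 × 10^3 particles/mL × 60000 = 2.00 × 10^8 particles/mL

2.00 × 10^8 particles/mL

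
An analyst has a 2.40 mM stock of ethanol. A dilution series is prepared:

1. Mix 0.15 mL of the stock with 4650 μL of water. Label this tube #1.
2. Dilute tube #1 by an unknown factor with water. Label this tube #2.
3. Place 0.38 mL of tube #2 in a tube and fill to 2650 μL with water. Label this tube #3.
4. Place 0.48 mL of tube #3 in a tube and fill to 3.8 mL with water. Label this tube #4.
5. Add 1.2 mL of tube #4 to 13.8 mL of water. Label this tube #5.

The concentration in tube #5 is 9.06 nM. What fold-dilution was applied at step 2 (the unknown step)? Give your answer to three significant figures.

Step 1: 0.15 mL + 4650 μL = 4.8 mL total → factor 4.8/0.15 = 32
Step 2: unknown factor x
Step 3: 0.38 mL brought to 2650 μL → factor 2.65/0.38 = 6.9737
Step 4: 0.48 mL brought to 3.8 mL → factor 3.8/0.48 = 7.9167
Step 5: 1.2 mL + 13.8 mL = 15 mL total → factor 15/1.2 = 12.5
Product of known-step factors = 22083
Overall factor = 2.40 mM / (9.06 nM) = 2.649 × 10^5
x = 2.649 × 10^5 / 22083 = 12.0

12.0-fold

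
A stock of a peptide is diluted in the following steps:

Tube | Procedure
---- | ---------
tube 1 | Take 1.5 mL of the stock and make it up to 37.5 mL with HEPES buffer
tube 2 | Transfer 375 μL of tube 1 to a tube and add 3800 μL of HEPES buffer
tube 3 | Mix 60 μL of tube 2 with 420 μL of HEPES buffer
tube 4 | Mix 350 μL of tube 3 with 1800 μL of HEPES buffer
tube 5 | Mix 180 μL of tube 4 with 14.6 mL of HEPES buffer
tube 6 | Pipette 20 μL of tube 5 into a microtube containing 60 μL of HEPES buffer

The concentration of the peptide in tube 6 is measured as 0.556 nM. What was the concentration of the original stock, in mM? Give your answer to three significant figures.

Step 1: 1.5 mL brought to 37.5 mL → factor 37.5/1.5 = 25
Step 2: 375 μL + 3800 μL = 4175 μL total → factor 4175/375 = 11.133
Step 3: 60 μL + 420 μL = 480 μL total → factor 480/60 = 8
Step 4: 350 μL + 1800 μL = 2150 μL total → factor 2150/350 = 6.1429
Step 5: 180 μL + 14.6 mL = 14780 μL total → factor 14780/180 = 82.111
Step 6: 20 μL + 60 μL = 80 μL total → factor 80/20 = 4
Overall dilution factor = 25 × 11.133 × 8 × 6.1429 × 82.111 × 4 = 4.4925 × 10^6
Stock = 0.556 nM × 4.4925 × 10^6 = 2.498 × 10^6 nM = 2.50 mM

2.50 mM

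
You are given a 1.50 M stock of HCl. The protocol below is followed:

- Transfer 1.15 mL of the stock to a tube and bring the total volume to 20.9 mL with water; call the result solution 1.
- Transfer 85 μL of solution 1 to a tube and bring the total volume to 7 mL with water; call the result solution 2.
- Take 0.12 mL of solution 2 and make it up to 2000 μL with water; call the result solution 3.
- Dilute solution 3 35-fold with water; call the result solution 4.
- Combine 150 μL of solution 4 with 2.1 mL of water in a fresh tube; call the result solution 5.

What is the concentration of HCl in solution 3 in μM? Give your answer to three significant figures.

60.1 μM

Step 1: 1.15 mL brought to 20.9 mL → factor 20.9/1.15 = 18.174
Step 2: 85 μL brought to 7 mL → factor 7000/85 = 82.353
Step 3: 0.12 mL brought to 2000 μL → factor 2/0.12 = 16.667
Dilution factor through solution 3 = 18.174 × 82.353 × 16.667 = 24945
[solution 3] = 1.50 M / 24945 = 6.013 × 10^-5 M = 60.1 μM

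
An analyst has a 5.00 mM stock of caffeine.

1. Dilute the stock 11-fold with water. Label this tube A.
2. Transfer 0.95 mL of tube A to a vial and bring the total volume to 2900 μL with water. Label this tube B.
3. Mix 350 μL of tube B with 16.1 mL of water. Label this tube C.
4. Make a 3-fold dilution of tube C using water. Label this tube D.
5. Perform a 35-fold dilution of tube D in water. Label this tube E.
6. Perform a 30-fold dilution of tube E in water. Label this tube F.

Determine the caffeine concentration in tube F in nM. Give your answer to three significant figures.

Step 1: 11-fold → factor 11
Step 2: 0.95 mL brought to 2900 μL → factor 2.9/0.95 = 3.0526
Step 3: 350 μL + 16.1 mL = 16450 μL total → factor 16450/350 = 47
Step 4: 3-fold → factor 3
Step 5: 35-fold → factor 35
Step 6: 30-fold → factor 30
Overall dilution factor = 11 × 3.0526 × 47 × 3 × 35 × 30 = 4.9714 × 10^6
Final = 5.00 mM / 4.9714 × 10^6 = 1.006 × 10^-6 mM = 1.01 nM

1.01 nM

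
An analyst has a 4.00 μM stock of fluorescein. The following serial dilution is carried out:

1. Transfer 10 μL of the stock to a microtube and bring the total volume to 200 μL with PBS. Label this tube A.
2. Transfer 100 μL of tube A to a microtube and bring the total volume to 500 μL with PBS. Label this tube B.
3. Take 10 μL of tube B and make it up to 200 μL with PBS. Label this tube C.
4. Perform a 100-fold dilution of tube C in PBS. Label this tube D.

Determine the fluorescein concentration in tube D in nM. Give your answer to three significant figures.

0.0200 nM

Step 1: 10 μL brought to 200 μL → factor 200/10 = 20
Step 2: 100 μL brought to 500 μL → factor 500/100 = 5
Step 3: 10 μL brought to 200 μL → factor 200/10 = 20
Step 4: 100-fold → factor 100
Overall dilution factor = 20 × 5 × 20 × 100 = 2 × 10^5
Final = 4.00 μM / 2 × 10^5 = 2.000 × 10^-5 μM = 0.0200 nM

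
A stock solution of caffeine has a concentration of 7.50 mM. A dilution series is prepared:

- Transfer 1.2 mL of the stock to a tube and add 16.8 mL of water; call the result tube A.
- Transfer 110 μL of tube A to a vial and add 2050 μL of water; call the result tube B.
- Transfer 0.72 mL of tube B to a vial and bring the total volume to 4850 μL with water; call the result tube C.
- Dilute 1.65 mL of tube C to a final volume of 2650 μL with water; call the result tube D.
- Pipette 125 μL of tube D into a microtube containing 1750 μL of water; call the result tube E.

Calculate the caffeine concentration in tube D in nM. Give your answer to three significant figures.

2.35 × 10^3 nM

Step 1: 1.2 mL + 16.8 mL = 18 mL total → factor 18/1.2 = 15
Step 2: 110 μL + 2050 μL = 2160 μL total → factor 2160/110 = 19.636
Step 3: 0.72 mL brought to 4850 μL → factor 4.85/0.72 = 6.7361
Step 4: 1.65 mL brought to 2650 μL → factor 2.65/1.65 = 1.6061
Dilution factor through tube D = 15 × 19.636 × 6.7361 × 1.6061 = 3186.6
[tube D] = 7.50 mM / 3186.6 = 0.002354 mM = 2.35 × 10^3 nM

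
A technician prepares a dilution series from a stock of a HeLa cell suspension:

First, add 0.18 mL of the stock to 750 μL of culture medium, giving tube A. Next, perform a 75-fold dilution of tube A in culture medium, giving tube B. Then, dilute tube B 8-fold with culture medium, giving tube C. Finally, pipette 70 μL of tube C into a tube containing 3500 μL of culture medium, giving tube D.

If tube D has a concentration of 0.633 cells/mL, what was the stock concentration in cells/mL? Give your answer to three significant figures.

1.00 × 10^5 cells/mL

Step 1: 0.18 mL + 750 μL = 0.93 mL total → factor 0.93/0.18 = 5.1667
Step 2: 75-fold → factor 75
Step 3: 8-fold → factor 8
Step 4: 70 μL + 3500 μL = 3570 μL total → factor 3570/70 = 51
Overall dilution factor = 5.1667 × 75 × 8 × 51 = 1.581 × 10^5
Stock = 0.633 cells/mL × 1.581 × 10^5 = 1.00 × 10^5 cells/mL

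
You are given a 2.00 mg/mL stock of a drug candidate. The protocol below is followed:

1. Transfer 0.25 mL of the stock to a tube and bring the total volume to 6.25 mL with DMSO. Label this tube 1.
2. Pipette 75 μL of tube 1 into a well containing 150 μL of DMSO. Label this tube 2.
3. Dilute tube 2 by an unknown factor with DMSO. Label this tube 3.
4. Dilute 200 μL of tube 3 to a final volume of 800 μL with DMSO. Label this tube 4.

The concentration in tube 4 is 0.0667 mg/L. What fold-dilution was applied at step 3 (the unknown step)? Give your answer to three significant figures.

Step 1: 0.25 mL brought to 6.25 mL → factor 6.25/0.25 = 25
Step 2: 75 μL + 150 μL = 225 μL total → factor 225/75 = 3
Step 3: unknown factor x
Step 4: 200 μL brought to 800 μL → factor 800/200 = 4
Product of known-step factors = 300
Overall factor = 2.00 mg/mL / (0.0667 mg/L) = 29985
x = 29985 / 300 = 100

100-fold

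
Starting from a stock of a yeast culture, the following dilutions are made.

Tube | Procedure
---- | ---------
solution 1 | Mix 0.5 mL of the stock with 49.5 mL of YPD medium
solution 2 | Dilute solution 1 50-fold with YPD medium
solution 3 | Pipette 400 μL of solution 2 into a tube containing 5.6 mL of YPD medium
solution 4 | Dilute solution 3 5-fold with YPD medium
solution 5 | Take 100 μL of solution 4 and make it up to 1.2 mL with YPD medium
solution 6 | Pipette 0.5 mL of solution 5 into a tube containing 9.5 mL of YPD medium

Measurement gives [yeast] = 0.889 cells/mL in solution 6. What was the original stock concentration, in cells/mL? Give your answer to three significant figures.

8.00 × 10^7 cells/mL

Step 1: 0.5 mL + 49.5 mL = 50 mL total → factor 50/0.5 = 100
Step 2: 50-fold → factor 50
Step 3: 400 μL + 5.6 mL = 6000 μL total → factor 6000/400 = 15
Step 4: 5-fold → factor 5
Step 5: 100 μL brought to 1.2 mL → factor 1200/100 = 12
Step 6: 0.5 mL + 9.5 mL = 10 mL total → factor 10/0.5 = 20
Overall dilution factor = 100 × 50 × 15 × 5 × 12 × 20 = 9 × 10^7
Stock = 0.889 cells/mL × 9 × 10^7 = 8.00 × 10^7 cells/mL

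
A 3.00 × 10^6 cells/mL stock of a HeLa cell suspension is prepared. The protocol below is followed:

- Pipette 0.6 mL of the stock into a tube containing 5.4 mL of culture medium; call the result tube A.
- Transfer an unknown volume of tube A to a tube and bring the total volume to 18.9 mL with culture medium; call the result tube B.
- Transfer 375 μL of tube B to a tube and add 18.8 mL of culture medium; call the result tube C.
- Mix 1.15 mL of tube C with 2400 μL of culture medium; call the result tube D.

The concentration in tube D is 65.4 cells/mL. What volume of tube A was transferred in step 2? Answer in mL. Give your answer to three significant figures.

Step 1: 0.6 mL + 5.4 mL = 6 mL total → factor 6/0.6 = 10
Step 2: v brought to 18.9 mL → factor = 18.9 mL/v
Step 3: 375 μL + 18.8 mL = 19175 μL total → factor 19175/375 = 51.133
Step 4: 1.15 mL + 2400 μL = 3.55 mL total → factor 3.55/1.15 = 3.087
Product of known-step factors = 1578.5
Overall factor = 3.00 × 10^6 cells/mL / (65.4 cells/mL) = 45872
Step-2 factor = 45872 / 1578.5 = 29.061
v = 18.9 mL / 29.061 = 0.650 mL

0.650 mL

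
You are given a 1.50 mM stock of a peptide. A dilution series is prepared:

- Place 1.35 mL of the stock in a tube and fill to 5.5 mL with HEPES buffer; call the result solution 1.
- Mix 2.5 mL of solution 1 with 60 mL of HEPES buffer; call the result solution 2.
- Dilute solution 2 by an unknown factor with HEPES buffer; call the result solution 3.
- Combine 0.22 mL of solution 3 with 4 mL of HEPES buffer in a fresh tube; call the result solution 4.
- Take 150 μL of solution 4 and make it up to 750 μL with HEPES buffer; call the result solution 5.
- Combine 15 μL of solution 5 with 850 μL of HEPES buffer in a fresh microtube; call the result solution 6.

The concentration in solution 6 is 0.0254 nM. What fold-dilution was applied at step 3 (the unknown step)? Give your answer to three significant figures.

105-fold

Step 1: 1.35 mL brought to 5.5 mL → factor 5.5/1.35 = 4.0741
Step 2: 2.5 mL + 60 mL = 62.5 mL total → factor 62.5/2.5 = 25
Step 3: unknown factor x
Step 4: 0.22 mL + 4 mL = 4.22 mL total → factor 4.22/0.22 = 19.182
Step 5: 150 μL brought to 750 μL → factor 750/150 = 5
Step 6: 15 μL + 850 μL = 865 μL total → factor 865/15 = 57.667
Product of known-step factors = 5.6332 × 10^5
Overall factor = 1.50 mM / (0.0254 nM) = 5.9055 × 10^7
x = 5.9055 × 10^7 / 5.6332 × 10^5 = 105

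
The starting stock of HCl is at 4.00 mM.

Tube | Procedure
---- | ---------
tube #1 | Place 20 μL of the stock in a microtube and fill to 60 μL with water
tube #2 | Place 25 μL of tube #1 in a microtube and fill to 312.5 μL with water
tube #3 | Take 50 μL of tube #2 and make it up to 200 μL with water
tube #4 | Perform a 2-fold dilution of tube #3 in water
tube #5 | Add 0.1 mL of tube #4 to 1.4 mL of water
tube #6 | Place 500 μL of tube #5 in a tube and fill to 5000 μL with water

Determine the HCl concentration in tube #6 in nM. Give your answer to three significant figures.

Step 1: 20 μL brought to 60 μL → factor 60/20 = 3
Step 2: 25 μL brought to 312.5 μL → factor 312.5/25 = 12.5
Step 3: 50 μL brought to 200 μL → factor 200/50 = 4
Step 4: 2-fold → factor 2
Step 5: 0.1 mL + 1.4 mL = 1.5 mL total → factor 1.5/0.1 = 15
Step 6: 500 μL brought to 5000 μL → factor 5000/500 = 10
Overall dilution factor = 3 × 12.5 × 4 × 2 × 15 × 10 = 45000
Final = 4.00 mM / 45000 = 8.889 × 10^-5 mM = 88.9 nM

88.9 nM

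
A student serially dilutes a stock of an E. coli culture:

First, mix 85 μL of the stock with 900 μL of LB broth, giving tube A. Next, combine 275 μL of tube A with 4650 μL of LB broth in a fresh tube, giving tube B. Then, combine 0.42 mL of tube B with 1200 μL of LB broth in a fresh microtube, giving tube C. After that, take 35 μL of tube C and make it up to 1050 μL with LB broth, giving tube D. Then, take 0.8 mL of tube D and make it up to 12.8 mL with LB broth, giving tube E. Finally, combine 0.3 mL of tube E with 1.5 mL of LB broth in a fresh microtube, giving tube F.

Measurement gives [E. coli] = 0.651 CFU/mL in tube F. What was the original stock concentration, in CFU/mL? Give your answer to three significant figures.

1.50 × 10^6 CFU/mL

Step 1: 85 μL + 900 μL = 985 μL total → factor 985/85 = 11.588
Step 2: 275 μL + 4650 μL = 4925 μL total → factor 4925/275 = 17.909
Step 3: 0.42 mL + 1200 μL = 1.62 mL total → factor 1.62/0.42 = 3.8571
Step 4: 35 μL brought to 1050 μL → factor 1050/35 = 30
Step 5: 0.8 mL brought to 12.8 mL → factor 12.8/0.8 = 16
Step 6: 0.3 mL + 1.5 mL = 1.8 mL total → factor 1.8/0.3 = 6
Overall dilution factor = 11.588 × 17.909 × 3.8571 × 30 × 16 × 6 = 2.3054 × 10^6
Stock = 0.651 CFU/mL × 2.3054 × 10^6 = 1.50 × 10^6 CFU/mL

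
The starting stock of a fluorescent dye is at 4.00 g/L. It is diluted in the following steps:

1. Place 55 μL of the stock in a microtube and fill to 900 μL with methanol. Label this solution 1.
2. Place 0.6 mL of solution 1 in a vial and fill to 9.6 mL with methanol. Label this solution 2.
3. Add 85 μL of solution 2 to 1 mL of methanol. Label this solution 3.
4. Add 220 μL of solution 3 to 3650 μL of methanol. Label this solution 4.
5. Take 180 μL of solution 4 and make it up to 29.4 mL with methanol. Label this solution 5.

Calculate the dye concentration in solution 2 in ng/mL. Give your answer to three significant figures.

Step 1: 55 μL brought to 900 μL → factor 900/55 = 16.364
Step 2: 0.6 mL brought to 9.6 mL → factor 9.6/0.6 = 16
Dilution factor through solution 2 = 16.364 × 16 = 261.82
[solution 2] = 4.00 g/L / 261.82 = 0.01528 g/L = 1.53 × 10^4 ng/mL

1.53 × 10^4 ng/mL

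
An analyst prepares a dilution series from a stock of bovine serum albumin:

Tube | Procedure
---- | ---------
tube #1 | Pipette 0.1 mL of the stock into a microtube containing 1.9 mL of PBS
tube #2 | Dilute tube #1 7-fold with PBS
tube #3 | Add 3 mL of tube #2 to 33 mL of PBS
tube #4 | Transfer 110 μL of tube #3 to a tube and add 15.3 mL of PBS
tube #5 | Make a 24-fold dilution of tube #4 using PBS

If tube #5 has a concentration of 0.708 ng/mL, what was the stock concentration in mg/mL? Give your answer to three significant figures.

4.00 mg/mL

Step 1: 0.1 mL + 1.9 mL = 2 mL total → factor 2/0.1 = 20
Step 2: 7-fold → factor 7
Step 3: 3 mL + 33 mL = 36 mL total → factor 36/3 = 12
Step 4: 110 μL + 15.3 mL = 15410 μL total → factor 15410/110 = 140.09
Step 5: 24-fold → factor 24
Overall dilution factor = 20 × 7 × 12 × 140.09 × 24 = 5.6485 × 10^6
Stock = 0.708 ng/mL × 5.6485 × 10^6 = 3.999 × 10^6 ng/mL = 4.00 mg/mL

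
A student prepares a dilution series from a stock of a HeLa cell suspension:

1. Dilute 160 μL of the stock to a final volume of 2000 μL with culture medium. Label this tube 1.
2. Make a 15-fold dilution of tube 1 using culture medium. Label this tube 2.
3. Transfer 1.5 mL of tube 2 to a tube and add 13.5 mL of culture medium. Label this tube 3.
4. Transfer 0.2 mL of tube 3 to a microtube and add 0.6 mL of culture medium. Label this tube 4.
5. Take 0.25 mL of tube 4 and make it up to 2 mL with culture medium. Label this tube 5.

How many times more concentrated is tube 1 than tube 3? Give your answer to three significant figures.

Step 1: 160 μL brought to 2000 μL → factor 2000/160 = 12.5
Step 2: 15-fold → factor 15
Step 3: 1.5 mL + 13.5 mL = 15 mL total → factor 15/1.5 = 10
Dilution factor to tube 1 = 12.5; to tube 3 = 1875
[tube 1]/[tube 3] = (factor to tube 3)/(factor to tube 1) = 1875/12.5 = 150

150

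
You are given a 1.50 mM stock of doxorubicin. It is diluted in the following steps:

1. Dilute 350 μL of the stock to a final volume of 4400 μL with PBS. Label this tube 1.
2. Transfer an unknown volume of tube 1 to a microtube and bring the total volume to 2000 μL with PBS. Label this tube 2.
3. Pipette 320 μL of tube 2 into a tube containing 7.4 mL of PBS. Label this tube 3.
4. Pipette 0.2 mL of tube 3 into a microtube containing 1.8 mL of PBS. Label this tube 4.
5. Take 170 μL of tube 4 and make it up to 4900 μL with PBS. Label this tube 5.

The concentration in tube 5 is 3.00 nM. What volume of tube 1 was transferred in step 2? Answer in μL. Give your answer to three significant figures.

Step 1: 350 μL brought to 4400 μL → factor 4400/350 = 12.571
Step 2: v brought to 2000 μL → factor = 2000 μL/v
Step 3: 320 μL + 7.4 mL = 7720 μL total → factor 7720/320 = 24.125
Step 4: 0.2 mL + 1.8 mL = 2 mL total → factor 2/0.2 = 10
Step 5: 170 μL brought to 4900 μL → factor 4900/170 = 28.824
Product of known-step factors = 87418
Overall factor = 1.50 mM / (3.00 nM) = 5 × 10^5
Step-2 factor = 5 × 10^5 / 87418 = 5.7197
v = 2000 μL / 5.7197 = 350 μL

350 μL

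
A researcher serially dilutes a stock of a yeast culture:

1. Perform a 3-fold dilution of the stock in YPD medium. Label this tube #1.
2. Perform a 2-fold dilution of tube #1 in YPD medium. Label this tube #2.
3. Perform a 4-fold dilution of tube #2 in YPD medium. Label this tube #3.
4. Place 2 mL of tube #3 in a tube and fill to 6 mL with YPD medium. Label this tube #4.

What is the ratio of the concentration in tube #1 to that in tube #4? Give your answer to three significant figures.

24.0

Step 1: 3-fold → factor 3
Step 2: 2-fold → factor 2
Step 3: 4-fold → factor 4
Step 4: 2 mL brought to 6 mL → factor 6/2 = 3
Dilution factor to tube #1 = 3; to tube #4 = 72
[tube #1]/[tube #4] = (factor to tube #4)/(factor to tube #1) = 72/3 = 24.0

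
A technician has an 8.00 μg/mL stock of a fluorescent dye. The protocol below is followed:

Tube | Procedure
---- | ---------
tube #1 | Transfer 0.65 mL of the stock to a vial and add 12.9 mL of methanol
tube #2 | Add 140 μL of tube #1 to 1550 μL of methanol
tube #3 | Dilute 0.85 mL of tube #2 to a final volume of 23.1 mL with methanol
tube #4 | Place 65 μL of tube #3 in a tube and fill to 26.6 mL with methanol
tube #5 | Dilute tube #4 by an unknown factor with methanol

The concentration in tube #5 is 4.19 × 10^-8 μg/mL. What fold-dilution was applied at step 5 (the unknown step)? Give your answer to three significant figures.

Step 1: 0.65 mL + 12.9 mL = 13.55 mL total → factor 13.55/0.65 = 20.846
Step 2: 140 μL + 1550 μL = 1690 μL total → factor 1690/140 = 12.071
Step 3: 0.85 mL brought to 23.1 mL → factor 23.1/0.85 = 27.176
Step 4: 65 μL brought to 26.6 mL → factor 26600/65 = 409.23
Step 5: unknown factor x
Product of known-step factors = 2.7986 × 10^6
Overall factor = 8.00 μg/mL / (4.19 × 10^-8 μg/mL) = 1.9093 × 10^8
x = 1.9093 × 10^8 / 2.7986 × 10^6 = 68.2

68.2-fold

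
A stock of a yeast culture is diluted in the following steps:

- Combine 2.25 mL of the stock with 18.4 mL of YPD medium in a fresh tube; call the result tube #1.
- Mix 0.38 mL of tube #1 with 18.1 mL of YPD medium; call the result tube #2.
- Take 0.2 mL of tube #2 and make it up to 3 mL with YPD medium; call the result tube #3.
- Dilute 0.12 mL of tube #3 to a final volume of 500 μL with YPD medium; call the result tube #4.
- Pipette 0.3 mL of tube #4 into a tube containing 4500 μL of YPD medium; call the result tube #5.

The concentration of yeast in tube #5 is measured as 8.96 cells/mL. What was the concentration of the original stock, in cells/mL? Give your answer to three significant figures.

Step 1: 2.25 mL + 18.4 mL = 20.65 mL total → factor 20.65/2.25 = 9.1778
Step 2: 0.38 mL + 18.1 mL = 18.48 mL total → factor 18.48/0.38 = 48.632
Step 3: 0.2 mL brought to 3 mL → factor 3/0.2 = 15
Step 4: 0.12 mL brought to 500 μL → factor 0.5/0.12 = 4.1667
Step 5: 0.3 mL + 4500 μL = 4.8 mL total → factor 4.8/0.3 = 16
Overall dilution factor = 9.1778 × 48.632 × 15 × 4.1667 × 16 = 4.4633 × 10^5
Stock = 8.96 cells/mL × 4.4633 × 10^5 = 4.00 × 10^6 cells/mL

4.00 × 10^6 cells/mL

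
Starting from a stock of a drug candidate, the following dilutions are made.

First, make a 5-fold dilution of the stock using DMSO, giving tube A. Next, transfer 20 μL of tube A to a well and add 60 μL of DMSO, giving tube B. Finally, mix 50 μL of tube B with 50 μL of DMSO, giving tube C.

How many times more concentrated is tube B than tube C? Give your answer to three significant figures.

Step 1: 5-fold → factor 5
Step 2: 20 μL + 60 μL = 80 μL total → factor 80/20 = 4
Step 3: 50 μL + 50 μL = 100 μL total → factor 100/50 = 2
Dilution factor to tube B = 20; to tube C = 40
[tube B]/[tube C] = (factor to tube C)/(factor to tube B) = 40/20 = 2.00

2.00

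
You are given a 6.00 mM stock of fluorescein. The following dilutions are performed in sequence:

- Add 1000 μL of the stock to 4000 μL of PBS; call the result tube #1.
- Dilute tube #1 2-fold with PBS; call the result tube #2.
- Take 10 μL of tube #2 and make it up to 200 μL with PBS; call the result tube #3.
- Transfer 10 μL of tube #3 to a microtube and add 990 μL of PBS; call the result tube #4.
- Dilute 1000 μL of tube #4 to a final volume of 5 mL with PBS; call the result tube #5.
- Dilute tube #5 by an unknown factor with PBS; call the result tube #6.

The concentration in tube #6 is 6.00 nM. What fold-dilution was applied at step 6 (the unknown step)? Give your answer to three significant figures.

10.0-fold

Step 1: 1000 μL + 4000 μL = 5000 μL total → factor 5000/1000 = 5
Step 2: 2-fold → factor 2
Step 3: 10 μL brought to 200 μL → factor 200/10 = 20
Step 4: 10 μL + 990 μL = 1000 μL total → factor 1000/10 = 100
Step 5: 1000 μL brought to 5 mL → factor 5000/1000 = 5
Step 6: unknown factor x
Product of known-step factors = 1 × 10^5
Overall factor = 6.00 mM / (6.00 nM) = 1 × 10^6
x = 1 × 10^6 / 1 × 10^5 = 10.0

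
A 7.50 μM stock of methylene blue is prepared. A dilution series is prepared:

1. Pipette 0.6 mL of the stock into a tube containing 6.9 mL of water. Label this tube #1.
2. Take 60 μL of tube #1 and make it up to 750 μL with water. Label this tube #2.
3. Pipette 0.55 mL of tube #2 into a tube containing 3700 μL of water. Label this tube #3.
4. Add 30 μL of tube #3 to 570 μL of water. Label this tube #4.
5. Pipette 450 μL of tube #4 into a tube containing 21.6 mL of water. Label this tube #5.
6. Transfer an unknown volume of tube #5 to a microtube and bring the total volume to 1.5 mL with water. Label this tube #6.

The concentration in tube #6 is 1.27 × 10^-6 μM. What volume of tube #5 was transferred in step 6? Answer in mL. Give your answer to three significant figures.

0.301 mL

Step 1: 0.6 mL + 6.9 mL = 7.5 mL total → factor 7.5/0.6 = 12.5
Step 2: 60 μL brought to 750 μL → factor 750/60 = 12.5
Step 3: 0.55 mL + 3700 μL = 4.25 mL total → factor 4.25/0.55 = 7.7273
Step 4: 30 μL + 570 μL = 600 μL total → factor 600/30 = 20
Step 5: 450 μL + 21.6 mL = 22050 μL total → factor 22050/450 = 49
Step 6: v brought to 1.5 mL → factor = 1.5 mL/v
Product of known-step factors = 1.1832 × 10^6
Overall factor = 7.50 μM / (1.27 × 10^-6 μM) = 5.9055 × 10^6
Step-6 factor = 5.9055 × 10^6 / 1.1832 × 10^6 = 4.991
v = 1.5 mL / 4.991 = 0.301 mL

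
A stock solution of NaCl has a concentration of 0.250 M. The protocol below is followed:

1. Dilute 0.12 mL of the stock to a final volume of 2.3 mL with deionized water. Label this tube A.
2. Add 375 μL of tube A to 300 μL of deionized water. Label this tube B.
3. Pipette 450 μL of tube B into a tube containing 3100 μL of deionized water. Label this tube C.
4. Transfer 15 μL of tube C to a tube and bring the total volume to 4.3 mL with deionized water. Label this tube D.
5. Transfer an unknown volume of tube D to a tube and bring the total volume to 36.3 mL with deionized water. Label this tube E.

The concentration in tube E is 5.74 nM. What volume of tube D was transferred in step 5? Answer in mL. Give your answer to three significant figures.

0.0650 mL

Step 1: 0.12 mL brought to 2.3 mL → factor 2.3/0.12 = 19.167
Step 2: 375 μL + 300 μL = 675 μL total → factor 675/375 = 1.8
Step 3: 450 μL + 3100 μL = 3550 μL total → factor 3550/450 = 7.8889
Step 4: 15 μL brought to 4.3 mL → factor 4300/15 = 286.67
Step 5: v brought to 36.3 mL → factor = 36.3 mL/v
Product of known-step factors = 78021
Overall factor = 0.250 M / (5.74 nM) = 4.3554 × 10^7
Step-5 factor = 4.3554 × 10^7 / 78021 = 558.23
v = 36.3 mL / 558.23 = 0.0650 mL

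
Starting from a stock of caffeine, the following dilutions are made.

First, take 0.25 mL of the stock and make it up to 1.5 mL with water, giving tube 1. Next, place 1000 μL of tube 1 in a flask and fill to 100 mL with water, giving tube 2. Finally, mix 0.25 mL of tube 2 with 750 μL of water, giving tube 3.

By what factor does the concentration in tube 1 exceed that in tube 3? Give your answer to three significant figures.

Step 1: 0.25 mL brought to 1.5 mL → factor 1.5/0.25 = 6
Step 2: 1000 μL brought to 100 mL → factor 1 × 10^5/1000 = 100
Step 3: 0.25 mL + 750 μL = 1 mL total → factor 1/0.25 = 4
Dilution factor to tube 1 = 6; to tube 3 = 2400
[tube 1]/[tube 3] = (factor to tube 3)/(factor to tube 1) = 2400/6 = 400

400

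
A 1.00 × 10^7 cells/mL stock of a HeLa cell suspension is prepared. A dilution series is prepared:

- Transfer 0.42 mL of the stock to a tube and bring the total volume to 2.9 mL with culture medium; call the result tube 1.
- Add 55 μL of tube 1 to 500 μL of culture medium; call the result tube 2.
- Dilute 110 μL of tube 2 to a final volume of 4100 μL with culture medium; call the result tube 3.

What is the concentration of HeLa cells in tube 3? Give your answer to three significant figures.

Step 1: 0.42 mL brought to 2.9 mL → factor 2.9/0.42 = 6.9048
Step 2: 55 μL + 500 μL = 555 μL total → factor 555/55 = 10.091
Step 3: 110 μL brought to 4100 μL → factor 4100/110 = 37.273
Overall dilution factor = 6.9048 × 10.091 × 37.273 = 2597
Final = 1.00 × 10^7 cells/mL / 2597 = 3.85 × 10^3 cells/mL

3.85 × 10^3 cells/mL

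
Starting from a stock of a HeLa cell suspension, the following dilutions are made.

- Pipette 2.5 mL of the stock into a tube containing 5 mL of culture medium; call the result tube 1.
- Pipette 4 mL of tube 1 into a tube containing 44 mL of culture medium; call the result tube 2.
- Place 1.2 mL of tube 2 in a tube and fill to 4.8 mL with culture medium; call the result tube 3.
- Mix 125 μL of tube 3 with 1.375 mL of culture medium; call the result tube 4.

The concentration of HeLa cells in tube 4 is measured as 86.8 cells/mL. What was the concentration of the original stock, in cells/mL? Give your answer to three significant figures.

1.50 × 10^5 cells/mL

Step 1: 2.5 mL + 5 mL = 7.5 mL total → factor 7.5/2.5 = 3
Step 2: 4 mL + 44 mL = 48 mL total → factor 48/4 = 12
Step 3: 1.2 mL brought to 4.8 mL → factor 4.8/1.2 = 4
Step 4: 125 μL + 1.375 mL = 1500 μL total → factor 1500/125 = 12
Overall dilution factor = 3 × 12 × 4 × 12 = 1728
Stock = 86.8 cells/mL × 1728 = 1.50 × 10^5 cells/mL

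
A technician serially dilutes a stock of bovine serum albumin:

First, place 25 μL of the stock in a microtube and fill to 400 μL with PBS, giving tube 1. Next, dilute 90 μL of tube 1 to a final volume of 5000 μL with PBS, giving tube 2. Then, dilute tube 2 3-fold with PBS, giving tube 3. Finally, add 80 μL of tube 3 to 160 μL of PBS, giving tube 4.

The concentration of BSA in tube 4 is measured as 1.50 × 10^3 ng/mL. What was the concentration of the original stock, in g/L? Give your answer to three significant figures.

Step 1: 25 μL brought to 400 μL → factor 400/25 = 16
Step 2: 90 μL brought to 5000 μL → factor 5000/90 = 55.556
Step 3: 3-fold → factor 3
Step 4: 80 μL + 160 μL = 240 μL total → factor 240/80 = 3
Overall dilution factor = 16 × 55.556 × 3 × 3 = 8000
Stock = 1.50 × 10^3 ng/mL × 8000 = 1.200 × 10^7 ng/mL = 12.0 g/L

12.0 g/L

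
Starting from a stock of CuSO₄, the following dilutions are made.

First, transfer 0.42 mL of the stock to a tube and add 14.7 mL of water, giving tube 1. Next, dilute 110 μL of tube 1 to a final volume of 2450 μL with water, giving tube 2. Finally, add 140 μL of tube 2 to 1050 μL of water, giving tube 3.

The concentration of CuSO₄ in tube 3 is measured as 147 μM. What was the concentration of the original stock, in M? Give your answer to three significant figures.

Step 1: 0.42 mL + 14.7 mL = 15.12 mL total → factor 15.12/0.42 = 36
Step 2: 110 μL brought to 2450 μL → factor 2450/110 = 22.273
Step 3: 140 μL + 1050 μL = 1190 μL total → factor 1190/140 = 8.5
Overall dilution factor = 36 × 22.273 × 8.5 = 6815.5
Stock = 147 μM × 6815.5 = 1.002 × 10^6 μM = 1.00 M

1.00 M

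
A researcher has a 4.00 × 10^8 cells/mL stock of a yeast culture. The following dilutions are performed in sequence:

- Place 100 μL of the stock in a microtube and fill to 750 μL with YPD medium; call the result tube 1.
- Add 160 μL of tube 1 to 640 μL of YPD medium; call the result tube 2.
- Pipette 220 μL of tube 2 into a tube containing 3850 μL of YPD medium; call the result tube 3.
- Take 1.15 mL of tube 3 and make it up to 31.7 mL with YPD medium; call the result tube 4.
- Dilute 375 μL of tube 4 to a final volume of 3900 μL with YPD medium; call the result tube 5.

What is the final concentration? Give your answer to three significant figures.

Step 1: 100 μL brought to 750 μL → factor 750/100 = 7.5
Step 2: 160 μL + 640 μL = 800 μL total → factor 800/160 = 5
Step 3: 220 μL + 3850 μL = 4070 μL total → factor 4070/220 = 18.5
Step 4: 1.15 mL brought to 31.7 mL → factor 31.7/1.15 = 27.565
Step 5: 375 μL brought to 3900 μL → factor 3900/375 = 10.4
Overall dilution factor = 7.5 × 5 × 18.5 × 27.565 × 10.4 = 1.9888 × 10^5
Final = 4.00 × 10^8 cells/mL / 1.9888 × 10^5 = 2.01 × 10^3 cells/mL

2.01 × 10^3 cells/mL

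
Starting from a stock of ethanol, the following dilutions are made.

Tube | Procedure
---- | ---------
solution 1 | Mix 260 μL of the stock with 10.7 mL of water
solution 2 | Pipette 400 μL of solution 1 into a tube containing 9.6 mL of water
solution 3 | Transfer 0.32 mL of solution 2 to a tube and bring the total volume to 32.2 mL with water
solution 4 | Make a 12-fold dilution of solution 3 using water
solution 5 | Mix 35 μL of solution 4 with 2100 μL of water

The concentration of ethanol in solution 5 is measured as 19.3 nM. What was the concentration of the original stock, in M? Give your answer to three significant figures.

1.50 M

Step 1: 260 μL + 10.7 mL = 10960 μL total → factor 10960/260 = 42.154
Step 2: 400 μL + 9.6 mL = 10000 μL total → factor 10000/400 = 25
Step 3: 0.32 mL brought to 32.2 mL → factor 32.2/0.32 = 100.62
Step 4: 12-fold → factor 12
Step 5: 35 μL + 2100 μL = 2135 μL total → factor 2135/35 = 61
Overall dilution factor = 42.154 × 25 × 100.62 × 12 × 61 = 7.7624 × 10^7
Stock = 19.3 nM × 7.7624 × 10^7 = 1.498 × 10^9 nM = 1.50 M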